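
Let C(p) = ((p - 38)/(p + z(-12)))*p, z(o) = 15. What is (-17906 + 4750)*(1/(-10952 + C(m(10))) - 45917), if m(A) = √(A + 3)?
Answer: 12593842250941952/20847831 - 6292*√13/20847831 ≈ 6.0408e+8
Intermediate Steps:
m(A) = √(3 + A)
C(p) = p*(-38 + p)/(15 + p) (C(p) = ((p - 38)/(p + 15))*p = ((-38 + p)/(15 + p))*p = p*(-38 + p)/(15 + p))
(-17906 + 4750)*(1/(-10952 + C(m(10))) - 45917) = (-17906 + 4750)*(1/(-10952 + √(3 + 10)*(-38 + √(3 + 10))/(15 + √(3 + 10))) - 45917) = -13156*(1/(-10952 + √13*(-38 + √13)/(15 + √13)) - 45917) = -13156*(-45917 + 1/(-10952 + √13*(-38 + √13)/(15 + √13))) = 604084052 - 13156/(-10952 + √13*(-38 + √13)/(15 + √13))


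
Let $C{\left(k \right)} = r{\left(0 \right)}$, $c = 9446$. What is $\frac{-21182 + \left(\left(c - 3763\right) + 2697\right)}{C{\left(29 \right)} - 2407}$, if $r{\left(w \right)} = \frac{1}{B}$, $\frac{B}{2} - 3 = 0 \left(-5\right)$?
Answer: $\frac{76812}{14441} \approx 5.319$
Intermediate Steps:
$B = 6$ ($B = 6 + 2 \cdot 0 \left(-5\right) = 6 + 2 \cdot 0 = 6 + 0 = 6$)
$r{\left(w \right)} = \frac{1}{6}$
$C{\left(k \right)} = \frac{1}{6}$
$\frac{-21182 + \left(\left(c - 3763\right) + 2697\right)}{C{\left(29 \right)} - 2407} = \frac{-21182 + \left(\left(9446 - 3763\right) + 2697\right)}{\frac{1}{6} - 2407} = \frac{-21182 + \left(5683 + 2697\right)}{- \frac{14441}{6}} = \left(-21182 + 8380\right) \left(- \frac{6}{14441}\right) = \left(-12802\right) \left(- \frac{6}{14441}\right) = \frac{76812}{14441}$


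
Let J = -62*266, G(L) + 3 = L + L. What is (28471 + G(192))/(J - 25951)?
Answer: -28852/42443 ≈ -0.67978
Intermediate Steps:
G(L) = -3 + 2*L (G(L) = -3 + (L + L) = -3 + 2*L)
J = -16492
(28471 + G(192))/(J - 25951) = (28471 + (-3 + 2*192))/(-16492 - 25951) = (28471 + (-3 + 384))/(-42443) = (28471 + 381)*(-1/42443) = 28852*(-1/42443) = -28852/42443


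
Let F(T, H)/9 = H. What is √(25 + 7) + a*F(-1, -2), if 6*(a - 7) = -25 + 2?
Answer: -57 + 4*√2 ≈ -51.343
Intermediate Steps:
F(T, H) = 9*H
a = 19/6 (a = 7 + (-25 + 2)/6 = 7 + (⅙)*(-23) = 7 - 23/6 = 19/6 ≈ 3.1667)
√(25 + 7) + a*F(-1, -2) = √(25 + 7) + 19*(9*(-2))/6 = √32 + (19/6)*(-18) = 4*√2 - 57 = -57 + 4*√2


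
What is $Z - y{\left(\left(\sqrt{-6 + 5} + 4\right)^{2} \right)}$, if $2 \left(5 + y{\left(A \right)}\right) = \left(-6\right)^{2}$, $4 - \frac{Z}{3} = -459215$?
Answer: $1377644$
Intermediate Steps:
$Z = 1377657$ ($Z = 12 - -1377645 = 12 + 1377645 = 1377657$)
$y{\left(A \right)} = 13$ ($y{\left(A \right)} = -5 + \frac{\left(-6\right)^{2}}{2} = -5 + \frac{1}{2} \cdot 36 = -5 + 18 = 13$)
$Z - y{\left(\left(\sqrt{-6 + 5} + 4\right)^{2} \right)} = 1377657 - 13 = 1377644$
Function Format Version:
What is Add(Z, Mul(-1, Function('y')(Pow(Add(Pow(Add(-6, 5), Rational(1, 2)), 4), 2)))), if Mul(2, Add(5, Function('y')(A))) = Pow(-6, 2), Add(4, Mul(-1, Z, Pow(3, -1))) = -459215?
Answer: 1377644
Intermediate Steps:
Z = 1377657 (Z = Add(12, Mul(-3, -459215)) = Add(12, 1377645) = 1377657)
Function('y')(A) = 13 (Function('y')(A) = Add(-5, Mul(Rational(1, 2), Pow(-6, 2))) = Add(-5, Mul(Rational(1, 2), 36)) = Add(-5, 18) = 13)
Add(Z, Mul(-1, Function('y')(Pow(Add(Pow(Add(-6, 5), Rational(1, 2)), 4), 2)))) = Add(1377657, Mul(-1, 13)) = Add(1377657, -13) = 1377644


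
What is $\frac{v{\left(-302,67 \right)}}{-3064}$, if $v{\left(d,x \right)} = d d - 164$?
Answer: $- \frac{11380}{383} \approx -29.713$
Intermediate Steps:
$v{\left(d,x \right)} = -164 + d^{2}$ ($v{\left(d,x \right)} = d^{2} - 164 = -164 + d^{2}$)
$\frac{v{\left(-302,67 \right)}}{-3064} = \frac{-164 + \left(-302\right)^{2}}{-3064} = \left(-164 + 91204\right) \left(- \frac{1}{3064}\right) = 91040 \left(- \frac{1}{3064}\right) = - \frac{11380}{383}$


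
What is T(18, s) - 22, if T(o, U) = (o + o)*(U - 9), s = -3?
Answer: -454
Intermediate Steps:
T(o, U) = 2*o*(-9 + U) (T(o, U) = (2*o)*(-9 + U) = 2*o*(-9 + U))
T(18, s) - 22 = 2*18*(-9 - 3) - 22 = 2*18*(-12) - 22 = -432 - 22 = -454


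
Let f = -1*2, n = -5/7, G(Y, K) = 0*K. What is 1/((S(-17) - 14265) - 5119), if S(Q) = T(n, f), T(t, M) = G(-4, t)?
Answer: -1/19384 ≈ -5.1589e-5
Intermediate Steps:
G(Y, K) = 0
n = -5/7 (n = -5*1/7 = -5/7 ≈ -0.71429)
f = -2
T(t, M) = 0
S(Q) = 0
1/((S(-17) - 14265) - 5119) = 1/((0 - 14265) - 5119) = 1/(-14265 - 5119) = 1/(-19384) = -1/19384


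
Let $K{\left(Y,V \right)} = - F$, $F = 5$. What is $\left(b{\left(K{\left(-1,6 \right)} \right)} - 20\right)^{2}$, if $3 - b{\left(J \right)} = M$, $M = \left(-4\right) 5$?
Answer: $9$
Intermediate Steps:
$K{\left(Y,V \right)} = -5$ ($K{\left(Y,V \right)} = \left(-1\right) 5 = -5$)
$M = -20$
$b{\left(J \right)} = 23$ ($b{\left(J \right)} = 3 - -20 = 3 + 20 = 23$)
$\left(b{\left(K{\left(-1,6 \right)} \right)} - 20\right)^{2} = \left(23 - 20\right)^{2} = 3^{2} = 9$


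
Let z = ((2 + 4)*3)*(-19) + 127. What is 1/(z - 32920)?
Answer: -1/33135 ≈ -3.0180e-5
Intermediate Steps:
z = -215 (z = (6*3)*(-19) + 127 = 18*(-19) + 127 = -342 + 127 = -215)
1/(z - 32920) = 1/(-215 - 32920) = 1/(-33135) = -1/33135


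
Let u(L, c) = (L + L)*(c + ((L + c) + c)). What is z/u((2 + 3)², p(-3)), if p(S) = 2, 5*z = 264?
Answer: 132/3875 ≈ 0.034065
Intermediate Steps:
z = 264/5 (z = (⅕)*264 = 264/5 ≈ 52.800)
u(L, c) = 2*L*(L + 3*c) (u(L, c) = (2*L)*(c + (L + 2*c)) = (2*L)*(L + 3*c) = 2*L*(L + 3*c))
z/u((2 + 3)², p(-3)) = 264/(5*((2*(2 + 3)²*((2 + 3)² + 3*2)))) = 264/(5*((2*5²*(5² + 6)))) = 264/(5*((2*25*(25 + 6)))) = 264/(5*((2*25*31))) = (264/5)/1550 = (264/5)*(1/1550) = 132/3875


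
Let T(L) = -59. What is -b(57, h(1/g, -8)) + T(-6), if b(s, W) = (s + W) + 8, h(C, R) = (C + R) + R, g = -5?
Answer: -539/5 ≈ -107.80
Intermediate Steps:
h(C, R) = C + 2*R
b(s, W) = 8 + W + s (b(s, W) = (W + s) + 8 = 8 + W + s)
-b(57, h(1/g, -8)) + T(-6) = -(8 + (1/(-5) + 2*(-8)) + 57) - 59 = -(8 + (-⅕ - 16) + 57) - 59 = -(8 - 81/5 + 57) - 59 = -1*244/5 - 59 = -244/5 - 59 = -539/5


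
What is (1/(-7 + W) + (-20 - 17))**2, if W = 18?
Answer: 164836/121 ≈ 1362.3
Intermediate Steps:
(1/(-7 + W) + (-20 - 17))**2 = (1/(-7 + 18) + (-20 - 17))**2 = (1/11 - 37)**2 = (-406/11)**2 = 164836/121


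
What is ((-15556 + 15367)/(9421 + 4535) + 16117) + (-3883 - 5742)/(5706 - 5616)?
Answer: 670308439/41868 ≈ 16010.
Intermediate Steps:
((-15556 + 15367)/(9421 + 4535) + 16117) + (-3883 - 5742)/(5706 - 5616) = (-189/13956 + 16117) - 9625/90 = (-189*1/13956 + 16117) - 9625*1/90 = (-63/4652 + 16117) - 1925/18 = 74976221/4652 - 1925/18 = 670308439/41868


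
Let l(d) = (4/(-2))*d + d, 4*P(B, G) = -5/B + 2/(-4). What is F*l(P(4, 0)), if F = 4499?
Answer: 31493/16 ≈ 1968.3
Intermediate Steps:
P(B, G) = -⅛ - 5/(4*B) (P(B, G) = (-5/B + 2/(-4))/4 = (-5/B + 2*(-¼))/4 = (-5/B - ½)/4 = (-½ - 5/B)/4 = -⅛ - 5/(4*B))
l(d) = -d (l(d) = (4*(-½))*d + d = -2*d + d = -d)
F*l(P(4, 0)) = 4499*(-(-10 - 1*4)/(8*4)) = 4499*(-(-10 - 4)/(8*4)) = 4499*(-(-14)/(8*4)) = 4499*(-1*(-7/16)) = 4499*(7/16) = 31493/16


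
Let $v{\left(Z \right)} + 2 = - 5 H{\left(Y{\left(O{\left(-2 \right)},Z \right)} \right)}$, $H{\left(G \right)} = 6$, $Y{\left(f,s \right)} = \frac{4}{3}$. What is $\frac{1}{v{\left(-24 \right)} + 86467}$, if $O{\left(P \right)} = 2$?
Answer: $\frac{1}{86435} \approx 1.1569 \cdot 10^{-5}$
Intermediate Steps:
$Y{\left(f,s \right)} = \frac{4}{3}$ ($Y{\left(f,s \right)} = 4 \cdot \frac{1}{3} = \frac{4}{3}$)
$v{\left(Z \right)} = -32$ ($v{\left(Z \right)} = -2 - 30 = -32$)
$\frac{1}{v{\left(-24 \right)} + 86467} = \frac{1}{-32 + 86467} = \frac{1}{86435}$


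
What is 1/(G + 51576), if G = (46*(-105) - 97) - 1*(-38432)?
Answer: 1/85081 ≈ 1.1754e-5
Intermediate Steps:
G = 33505 (G = (-4830 - 97) + 38432 = -4927 + 38432 = 33505)
1/(G + 51576) = 1/(33505 + 51576) = 1/85081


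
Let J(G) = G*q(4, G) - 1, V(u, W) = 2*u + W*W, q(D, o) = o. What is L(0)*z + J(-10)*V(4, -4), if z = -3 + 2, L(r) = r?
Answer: 2376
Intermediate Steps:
z = -1
V(u, W) = W**2 + 2*u (V(u, W) = 2*u + W**2 = W**2 + 2*u)
J(G) = -1 + G**2 (J(G) = G*G - 1 = G**2 - 1 = -1 + G**2)
L(0)*z + J(-10)*V(4, -4) = 0*(-1) + (-1 + (-10)**2)*((-4)**2 + 2*4) = 0 + (-1 + 100)*(16 + 8) = 0 + 99*24 = 0 + 2376 = 2376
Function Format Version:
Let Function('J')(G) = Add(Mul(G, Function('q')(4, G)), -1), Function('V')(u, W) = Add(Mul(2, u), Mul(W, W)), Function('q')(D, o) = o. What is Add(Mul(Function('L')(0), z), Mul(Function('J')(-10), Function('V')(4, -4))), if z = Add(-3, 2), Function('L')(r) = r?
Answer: 2376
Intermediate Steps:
z = -1
Function('V')(u, W) = Add(Pow(W, 2), Mul(2, u)) (Function('V')(u, W) = Add(Mul(2, u), Pow(W, 2)) = Add(Pow(W, 2), Mul(2, u)))
Function('J')(G) = Add(-1, Pow(G, 2)) (Function('J')(G) = Add(Mul(G, G), -1) = Add(Pow(G, 2), -1) = Add(-1, Pow(G, 2)))
Add(Mul(Function('L')(0), z), Mul(Function('J')(-10), Function('V')(4, -4))) = Add(Mul(0, -1), Mul(Add(-1, Pow(-10, 2)), Add(Pow(-4, 2), Mul(2, 4)))) = Add(0, Mul(Add(-1, 100), Add(16, 8))) = Add(0, Mul(99, 24)) = Add(0, 2376) = 2376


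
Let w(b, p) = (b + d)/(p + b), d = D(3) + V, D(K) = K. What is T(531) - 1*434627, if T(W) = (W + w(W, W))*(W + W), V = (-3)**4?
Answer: 129910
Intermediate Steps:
V = 81
d = 84 (d = 3 + 81 = 84)
w(b, p) = (84 + b)/(b + p) (w(b, p) = (b + 84)/(p + b) = (84 + b)/(b + p))
T(W) = 2*W*(W + (84 + W)/(2*W)) (T(W) = (W + (84 + W)/(W + W))*(W + W) = (W + (84 + W)/((2*W)))*(2*W) = (W + (1/(2*W))*(84 + W))*(2*W) = (W + (84 + W)/(2*W))*(2*W) = 2*W*(W + (84 + W)/(2*W)))
T(531) - 1*434627 = (84 + 531 + 2*531**2) - 1*434627 = (84 + 531 + 2*281961) - 434627 = (84 + 531 + 563922) - 434627 = 564537 - 434627 = 129910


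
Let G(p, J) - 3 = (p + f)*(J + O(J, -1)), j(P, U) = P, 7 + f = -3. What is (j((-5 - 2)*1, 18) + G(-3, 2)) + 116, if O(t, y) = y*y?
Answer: 73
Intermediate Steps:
f = -10 (f = -7 - 3 = -10)
O(t, y) = y²
G(p, J) = 3 + (1 + J)*(-10 + p) (G(p, J) = 3 + (p - 10)*(J + (-1)²) = 3 + (-10 + p)*(J + 1) = 3 + (-10 + p)*(1 + J) = 3 + (1 + J)*(-10 + p))
(j((-5 - 2)*1, 18) + G(-3, 2)) + 116 = ((-5 - 2)*1 + (-7 - 3 - 10*2 + 2*(-3))) + 116 = (-7*1 + (-7 - 3 - 20 - 6)) + 116 = (-7 - 36) + 116 = -43 + 116 = 73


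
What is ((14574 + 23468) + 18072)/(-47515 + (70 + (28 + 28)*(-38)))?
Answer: -56114/49573 ≈ -1.1319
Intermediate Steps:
((14574 + 23468) + 18072)/(-47515 + (70 + (28 + 28)*(-38))) = (38042 + 18072)/(-47515 + (70 + 56*(-38))) = 56114/(-47515 + (70 - 2128)) = 56114/(-47515 - 2058) = 56114/(-49573) = 56114*(-1/49573) = -56114/49573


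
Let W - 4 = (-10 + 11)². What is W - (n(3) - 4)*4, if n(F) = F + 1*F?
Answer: -3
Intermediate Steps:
W = 5 (W = 4 + (-10 + 11)² = 4 + 1² = 4 + 1 = 5)
n(F) = 2*F (n(F) = F + F = 2*F)
W - (n(3) - 4)*4 = 5 - (2*3 - 4)*4 = 5 - (6 - 4)*4 = 5 - 2*4 = 5 - 1*8 = 5 - 8 = -3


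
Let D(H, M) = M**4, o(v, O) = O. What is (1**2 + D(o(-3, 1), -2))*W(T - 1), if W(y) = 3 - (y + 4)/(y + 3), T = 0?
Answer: 51/2 ≈ 25.500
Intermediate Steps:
W(y) = 3 - (4 + y)/(3 + y)
(1**2 + D(o(-3, 1), -2))*W(T - 1) = (1**2 + (-2)**4)*((5 + 2*(0 - 1))/(3 + (0 - 1))) = (1 + 16)*((5 + 2*(-1))/(3 - 1)) = 17*((5 - 2)/2) = 17*((1/2)*3) = 17*(3/2) = 51/2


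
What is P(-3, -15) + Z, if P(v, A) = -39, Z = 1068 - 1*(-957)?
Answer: 1986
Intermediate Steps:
Z = 2025 (Z = 1068 + 957 = 2025)
P(-3, -15) + Z = -39 + 2025 = 1986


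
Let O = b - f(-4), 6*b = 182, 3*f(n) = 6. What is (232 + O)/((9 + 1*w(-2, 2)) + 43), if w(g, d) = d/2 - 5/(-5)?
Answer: 781/162 ≈ 4.8210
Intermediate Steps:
f(n) = 2 (f(n) = (⅓)*6 = 2)
w(g, d) = 1 + d/2 (w(g, d) = d*(½) - 5*(-⅕) = d/2 + 1 = 1 + d/2)
b = 91/3 (b = (⅙)*182 = 91/3 ≈ 30.333)
O = 85/3 (O = 91/3 - 1*2 = 91/3 - 2 = 85/3 ≈ 28.333)
(232 + O)/((9 + 1*w(-2, 2)) + 43) = (232 + 85/3)/((9 + 1*(1 + (½)*2)) + 43) = 781/(3*((9 + 1*(1 + 1)) + 43)) = 781/(3*((9 + 1*2) + 43)) = 781/(3*((9 + 2) + 43)) = 781/(3*(11 + 43)) = (781/3)/54 = (781/3)*(1/54) = 781/162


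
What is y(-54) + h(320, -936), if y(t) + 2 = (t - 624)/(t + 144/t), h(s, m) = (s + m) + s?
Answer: -24313/85 ≈ -286.04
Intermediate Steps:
h(s, m) = m + 2*s (h(s, m) = (m + s) + s = m + 2*s)
y(t) = -2 + (-624 + t)/(t + 144/t) (y(t) = -2 + (t - 624)/(t + 144/t) = -2 + (-624 + t)/(t + 144/t))
y(-54) + h(320, -936) = (-288 - 1*(-54)**2 - 624*(-54))/(144 + (-54)**2) + (-936 + 2*320) = (-288 - 1*2916 + 33696)/(144 + 2916) + (-936 + 640) = (-288 - 2916 + 33696)/3060 - 296 = (1/3060)*30492 - 296 = 847/85 - 296 = -24313/85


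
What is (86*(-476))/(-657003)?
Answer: 40936/657003 ≈ 0.062307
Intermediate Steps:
(86*(-476))/(-657003) = -40936*(-1/657003) = 40936/657003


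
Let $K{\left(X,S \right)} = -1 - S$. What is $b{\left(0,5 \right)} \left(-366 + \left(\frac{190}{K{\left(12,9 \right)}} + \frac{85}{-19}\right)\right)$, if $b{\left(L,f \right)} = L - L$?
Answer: $0$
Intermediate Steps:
$b{\left(L,f \right)} = 0$
$b{\left(0,5 \right)} \left(-366 + \left(\frac{190}{K{\left(12,9 \right)}} + \frac{85}{-19}\right)\right) = 0 \left(-366 + \left(\frac{190}{-1 - 9} + \frac{85}{-19}\right)\right) = 0 \left(-366 + \left(\frac{190}{-1 - 9} + 85 \left(- \frac{1}{19}\right)\right)\right) = 0 \left(-366 + \left(\frac{190}{-10} - \frac{85}{19}\right)\right) = 0 \left(-366 + \left(190 \left(- \frac{1}{10}\right) - \frac{85}{19}\right)\right) = 0 \left(-366 - \frac{446}{19}\right) = 0 \left(- \frac{7400}{19}\right) = 0$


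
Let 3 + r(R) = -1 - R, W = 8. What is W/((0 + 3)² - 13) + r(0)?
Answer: -6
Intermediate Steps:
r(R) = -4 - R (r(R) = -3 + (-1 - R) = -4 - R)
W/((0 + 3)² - 13) + r(0) = 8/((0 + 3)² - 13) + (-4 - 1*0) = 8/(3² - 13) + (-4 + 0) = 8/(9 - 13) - 4 = 8/(-4) - 4 = 8*(-¼) - 4 = -2 - 4 = -6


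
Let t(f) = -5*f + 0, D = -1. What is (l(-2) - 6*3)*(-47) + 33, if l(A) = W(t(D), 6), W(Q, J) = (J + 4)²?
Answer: -3821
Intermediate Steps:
t(f) = -5*f
W(Q, J) = (4 + J)²
l(A) = 100 (l(A) = (4 + 6)² = 10² = 100)
(l(-2) - 6*3)*(-47) + 33 = (100 - 6*3)*(-47) + 33 = (100 - 18)*(-47) + 33 = 82*(-47) + 33 = -3854 + 33 = -3821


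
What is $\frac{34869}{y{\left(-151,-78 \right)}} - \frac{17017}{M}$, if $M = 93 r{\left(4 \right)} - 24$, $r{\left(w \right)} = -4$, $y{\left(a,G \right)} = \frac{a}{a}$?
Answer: $\frac{1256831}{36} \approx 34912.0$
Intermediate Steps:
$y{\left(a,G \right)} = 1$
$M = -396$ ($M = 93 \left(-4\right) - 24 = -372 - 24 = -396$)
$\frac{34869}{y{\left(-151,-78 \right)}} - \frac{17017}{M} = \frac{34869}{1} - \frac{17017}{-396} = 34869 \cdot 1 - - \frac{1547}{36} = 34869 + \frac{1547}{36} = \frac{1256831}{36}$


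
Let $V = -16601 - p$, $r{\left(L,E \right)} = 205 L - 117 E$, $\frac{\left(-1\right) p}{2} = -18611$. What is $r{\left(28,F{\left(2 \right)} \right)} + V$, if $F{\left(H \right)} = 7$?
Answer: $-48902$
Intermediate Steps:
$p = 37222$ ($p = \left(-2\right) \left(-18611\right) = 37222$)
$r{\left(L,E \right)} = - 117 E + 205 L$
$V = -53823$ ($V = -16601 - 37222 = -53823$)
$r{\left(28,F{\left(2 \right)} \right)} + V = \left(\left(-117\right) 7 + 205 \cdot 28\right) - 53823 = \left(-819 + 5740\right) - 53823 = 4921 - 53823 = -48902$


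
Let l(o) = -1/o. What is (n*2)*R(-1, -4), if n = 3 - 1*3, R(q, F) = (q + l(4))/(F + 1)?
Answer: 0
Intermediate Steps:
R(q, F) = (-¼ + q)/(1 + F) (R(q, F) = (q - 1/4)/(F + 1) = (q - 1*¼)/(1 + F) = (q - ¼)/(1 + F) = (-¼ + q)/(1 + F))
n = 0 (n = 3 - 3 = 0)
(n*2)*R(-1, -4) = (0*2)*((-¼ - 1)/(1 - 4)) = 0*(-5/4/(-3)) = 0*(-⅓*(-5/4)) = 0*(5/12) = 0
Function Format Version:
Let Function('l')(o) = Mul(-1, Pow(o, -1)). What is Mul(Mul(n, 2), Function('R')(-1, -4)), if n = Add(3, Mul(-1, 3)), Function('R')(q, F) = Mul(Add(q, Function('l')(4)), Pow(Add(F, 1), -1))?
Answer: 0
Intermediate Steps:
Function('R')(q, F) = Mul(Pow(Add(1, F), -1), Add(Rational(-1, 4), q)) (Function('R')(q, F) = Mul(Add(q, Mul(-1, Pow(4, -1))), Pow(Add(F, 1), -1)) = Mul(Add(q, Mul(-1, Rational(1, 4))), Pow(Add(1, F), -1)) = Mul(Add(q, Rational(-1, 4)), Pow(Add(1, F), -1)) = Mul(Add(Rational(-1, 4), q), Pow(Add(1, F), -1)) = Mul(Pow(Add(1, F), -1), Add(Rational(-1, 4), q)))
n = 0 (n = Add(3, -3) = 0)
Mul(Mul(n, 2), Function('R')(-1, -4)) = Mul(Mul(0, 2), Mul(Pow(Add(1, -4), -1), Add(Rational(-1, 4), -1))) = Mul(0, Mul(Pow(-3, -1), Rational(-5, 4))) = Mul(0, Mul(Rational(-1, 3), Rational(-5, 4))) = Mul(0, Rational(5, 12)) = 0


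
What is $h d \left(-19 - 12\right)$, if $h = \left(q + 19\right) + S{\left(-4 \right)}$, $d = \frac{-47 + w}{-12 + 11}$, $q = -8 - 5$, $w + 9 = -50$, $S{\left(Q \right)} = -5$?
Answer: $-3286$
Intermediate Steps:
$w = -59$ ($w = -9 - 50 = -59$)
$q = -13$
$d = 106$ ($d = \frac{-47 - 59}{-12 + 11} = - \frac{106}{-1} = \left(-106\right) \left(-1\right) = 106$)
$h = 1$ ($h = \left(-13 + 19\right) - 5 = 6 - 5 = 1$)
$h d \left(-19 - 12\right) = 1 \cdot 106 \left(-19 - 12\right) = 106 \left(-19 - 12\right) = 106 \left(-31\right) = -3286$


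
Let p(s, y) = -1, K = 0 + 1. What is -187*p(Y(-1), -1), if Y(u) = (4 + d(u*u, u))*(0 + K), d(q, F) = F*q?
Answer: 187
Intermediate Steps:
K = 1
Y(u) = 4 + u**3 (Y(u) = (4 + u*(u*u))*(0 + 1) = (4 + u*u**2)*1 = (4 + u**3)*1 = 4 + u**3)
-187*p(Y(-1), -1) = -187*(-1) = 187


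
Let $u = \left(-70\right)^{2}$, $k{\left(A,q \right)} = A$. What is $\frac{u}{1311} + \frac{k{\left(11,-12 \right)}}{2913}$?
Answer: $\frac{1587569}{424327} \approx 3.7414$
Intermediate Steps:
$u = 4900$
$\frac{u}{1311} + \frac{k{\left(11,-12 \right)}}{2913} = \frac{4900}{1311} + \frac{11}{2913} = \frac{1587569}{424327}$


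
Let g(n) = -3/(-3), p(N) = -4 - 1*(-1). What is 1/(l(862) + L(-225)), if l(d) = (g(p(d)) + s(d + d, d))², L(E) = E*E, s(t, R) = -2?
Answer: 1/50626 ≈ 1.9753e-5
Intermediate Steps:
p(N) = -3 (p(N) = -4 + 1 = -3)
L(E) = E²
g(n) = 1 (g(n) = -3*(-⅓) = 1)
l(d) = 1 (l(d) = (1 - 2)² = (-1)² = 1)
1/(l(862) + L(-225)) = 1/(1 + (-225)²) = 1/(1 + 50625) = 1/50626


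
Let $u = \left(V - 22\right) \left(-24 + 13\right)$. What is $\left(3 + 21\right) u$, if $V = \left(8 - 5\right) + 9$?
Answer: $2640$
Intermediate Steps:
$V = 12$ ($V = 3 + 9 = 12$)
$u = 110$ ($u = \left(12 - 22\right) \left(-24 + 13\right) = \left(-10\right) \left(-11\right) = 110$)
$\left(3 + 21\right) u = \left(3 + 21\right) 110 = 24 \cdot 110 = 2640$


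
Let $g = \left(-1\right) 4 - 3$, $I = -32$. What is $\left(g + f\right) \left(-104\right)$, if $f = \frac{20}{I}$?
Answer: $793$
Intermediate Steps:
$f = - \frac{5}{8}$ ($f = \frac{20}{-32} = 20 \left(- \frac{1}{32}\right) = - \frac{5}{8} \approx -0.625$)
$g = -7$ ($g = -4 - 3 = -7$)
$\left(g + f\right) \left(-104\right) = \left(-7 - \frac{5}{8}\right) \left(-104\right) = \left(- \frac{61}{8}\right) \left(-104\right) = 793$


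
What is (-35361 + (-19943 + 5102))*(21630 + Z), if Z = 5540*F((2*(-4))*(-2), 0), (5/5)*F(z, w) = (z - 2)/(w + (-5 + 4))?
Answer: 2807797860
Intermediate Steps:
F(z, w) = (-2 + z)/(-1 + w) (F(z, w) = (z - 2)/(w + (-5 + 4)) = (-2 + z)/(w - 1) = (-2 + z)/(-1 + w))
Z = -77560 (Z = 5540*((-2 + (2*(-4))*(-2))/(-1 + 0)) = 5540*((-2 - 8*(-2))/(-1)) = 5540*(-(-2 + 16)) = 5540*(-1*14) = 5540*(-14) = -77560)
(-35361 + (-19943 + 5102))*(21630 + Z) = (-35361 + (-19943 + 5102))*(21630 - 77560) = (-35361 - 14841)*(-55930) = -50202*(-55930) = 2807797860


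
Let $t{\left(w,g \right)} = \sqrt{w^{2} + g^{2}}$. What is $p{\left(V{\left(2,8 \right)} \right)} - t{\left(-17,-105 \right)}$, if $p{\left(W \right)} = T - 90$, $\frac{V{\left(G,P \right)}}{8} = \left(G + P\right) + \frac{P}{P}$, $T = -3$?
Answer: $-93 - \sqrt{11314} \approx -199.37$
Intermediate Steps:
$V{\left(G,P \right)} = 8 + 8 G + 8 P$ ($V{\left(G,P \right)} = 8 \left(\left(G + P\right) + \frac{P}{P}\right) = 8 \left(\left(G + P\right) + 1\right) = 8 \left(1 + G + P\right) = 8 + 8 G + 8 P$)
$p{\left(W \right)} = -93$ ($p{\left(W \right)} = -3 - 90 = -93$)
$t{\left(w,g \right)} = \sqrt{g^{2} + w^{2}}$
$p{\left(V{\left(2,8 \right)} \right)} - t{\left(-17,-105 \right)} = -93 - \sqrt{\left(-105\right)^{2} + \left(-17\right)^{2}} = -93 - \sqrt{11025 + 289} = -93 - \sqrt{11314}$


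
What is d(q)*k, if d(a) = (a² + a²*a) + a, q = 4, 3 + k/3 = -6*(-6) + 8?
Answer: 10332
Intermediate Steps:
k = 123 (k = -9 + 3*(-6*(-6) + 8) = -9 + 3*(36 + 8) = -9 + 3*44 = -9 + 132 = 123)
d(a) = a + a² + a³ (d(a) = (a² + a³) + a = a + a² + a³)
d(q)*k = (4*(1 + 4 + 4²))*123 = (4*(1 + 4 + 16))*123 = (4*21)*123 = 84*123 = 10332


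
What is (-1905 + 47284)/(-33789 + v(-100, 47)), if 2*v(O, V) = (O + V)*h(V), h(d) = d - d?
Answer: -45379/33789 ≈ -1.3430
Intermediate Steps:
h(d) = 0
v(O, V) = 0 (v(O, V) = ((O + V)*0)/2 = (½)*0 = 0)
(-1905 + 47284)/(-33789 + v(-100, 47)) = (-1905 + 47284)/(-33789 + 0) = 45379/(-33789) = 45379*(-1/33789) = -45379/33789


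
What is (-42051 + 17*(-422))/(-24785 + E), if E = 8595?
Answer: 9845/3238 ≈ 3.0405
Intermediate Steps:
(-42051 + 17*(-422))/(-24785 + E) = (-42051 + 17*(-422))/(-24785 + 8595) = (-42051 - 7174)/(-16190) = -49225*(-1/16190) = 9845/3238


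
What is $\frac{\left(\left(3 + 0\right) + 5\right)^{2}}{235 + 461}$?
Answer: $\frac{8}{87} \approx 0.091954$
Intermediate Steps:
$\frac{\left(\left(3 + 0\right) + 5\right)^{2}}{235 + 461} = \frac{\left(3 + 5\right)^{2}}{696} = 8^{2} \cdot \frac{1}{696} = 64 \cdot \frac{1}{696} = \frac{8}{87}$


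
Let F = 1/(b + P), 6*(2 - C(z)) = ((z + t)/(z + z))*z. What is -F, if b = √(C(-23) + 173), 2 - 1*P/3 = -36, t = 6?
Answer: -1368/153835 + 2*√6351/153835 ≈ -0.0078566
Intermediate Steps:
P = 114 (P = 6 - 3*(-36) = 6 + 108 = 114)
C(z) = 3/2 - z/12 (C(z) = 2 - (z + 6)/(z + z)*z/6 = 2 - (6 + z)/((2*z))*z/6 = 2 - (6 + z)*(1/(2*z))*z/6 = 2 - (6 + z)/(2*z)*z/6 = 2 - (3 + z/2)/6 = 2 + (-½ - z/12) = 3/2 - z/12)
b = √6351/6 (b = √((3/2 - 1/12*(-23)) + 173) = √((3/2 + 23/12) + 173) = √(41/12 + 173) = √(2117/12) = √6351/6 ≈ 13.282)
F = 1/(114 + √6351/6) (F = 1/(√6351/6 + 114) = 1/(114 + √6351/6) ≈ 0.0078566)
-F = -(1368/153835 - 2*√6351/153835) = -1368/153835 + 2*√6351/153835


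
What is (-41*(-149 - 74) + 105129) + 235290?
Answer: 349562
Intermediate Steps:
(-41*(-149 - 74) + 105129) + 235290 = (-41*(-223) + 105129) + 235290 = (9143 + 105129) + 235290 = 114272 + 235290 = 349562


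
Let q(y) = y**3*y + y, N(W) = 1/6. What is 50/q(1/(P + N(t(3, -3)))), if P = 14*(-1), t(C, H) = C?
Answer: -1186458025/1714713 ≈ -691.93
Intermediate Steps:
N(W) = 1/6
P = -14
q(y) = y + y**4 (q(y) = y**4 + y = y + y**4)
50/q(1/(P + N(t(3, -3)))) = 50/(1/(-14 + 1/6) + (1/(-14 + 1/6))**4) = 50/(1/(-83/6) + (1/(-83/6))**4) = 50/(-6/83 + (-6/83)**4) = 50/(-6/83 + 1296/47458321) = 50/(-3429426/47458321) = 50*(-47458321/3429426) = -1186458025/1714713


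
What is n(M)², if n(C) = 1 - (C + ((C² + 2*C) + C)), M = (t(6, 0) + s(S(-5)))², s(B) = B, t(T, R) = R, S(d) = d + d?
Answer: 108139201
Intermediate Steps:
S(d) = 2*d
M = 100 (M = (0 + 2*(-5))² = (0 - 10)² = (-10)² = 100)
n(C) = 1 - C² - 4*C (n(C) = 1 - (C + (C² + 3*C)) = 1 - (C² + 4*C) = 1 + (-C² - 4*C) = 1 - C² - 4*C)
n(M)² = (1 - 1*100² - 4*100)² = (1 - 1*10000 - 400)² = (1 - 10000 - 400)² = (-10399)² = 108139201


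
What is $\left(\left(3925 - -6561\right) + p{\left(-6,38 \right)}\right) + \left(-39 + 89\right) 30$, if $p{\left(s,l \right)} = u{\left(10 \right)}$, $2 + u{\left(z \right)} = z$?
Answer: $11994$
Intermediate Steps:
$u{\left(z \right)} = -2 + z$
$p{\left(s,l \right)} = 8$ ($p{\left(s,l \right)} = -2 + 10 = 8$)
$\left(\left(3925 - -6561\right) + p{\left(-6,38 \right)}\right) + \left(-39 + 89\right) 30 = \left(\left(3925 - -6561\right) + 8\right) + \left(-39 + 89\right) 30 = \left(\left(3925 + 6561\right) + 8\right) + 50 \cdot 30 = \left(10486 + 8\right) + 1500 = 10494 + 1500 = 11994$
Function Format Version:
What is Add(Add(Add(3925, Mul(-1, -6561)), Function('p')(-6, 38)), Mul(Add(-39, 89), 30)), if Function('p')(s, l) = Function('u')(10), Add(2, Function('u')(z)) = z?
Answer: 11994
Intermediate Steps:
Function('u')(z) = Add(-2, z)
Function('p')(s, l) = 8 (Function('p')(s, l) = Add(-2, 10) = 8)
Add(Add(Add(3925, Mul(-1, -6561)), Function('p')(-6, 38)), Mul(Add(-39, 89), 30)) = Add(Add(Add(3925, Mul(-1, -6561)), 8), Mul(Add(-39, 89), 30)) = Add(Add(Add(3925, 6561), 8), Mul(50, 30)) = Add(Add(10486, 8), 1500) = Add(10494, 1500) = 11994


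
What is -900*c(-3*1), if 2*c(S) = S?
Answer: 1350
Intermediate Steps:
c(S) = S/2
-900*c(-3*1) = -450*(-3*1) = -450*(-3) = -900*(-3/2) = 1350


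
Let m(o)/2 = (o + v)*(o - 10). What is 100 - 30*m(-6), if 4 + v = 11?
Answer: 1060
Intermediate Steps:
v = 7 (v = -4 + 11 = 7)
m(o) = 2*(-10 + o)*(7 + o) (m(o) = 2*((o + 7)*(o - 10)) = 2*((7 + o)*(-10 + o)) = 2*((-10 + o)*(7 + o)) = 2*(-10 + o)*(7 + o))
100 - 30*m(-6) = 100 - 30*(-140 - 6*(-6) + 2*(-6)²) = 100 - 30*(-140 + 36 + 2*36) = 100 - 30*(-140 + 36 + 72) = 100 - 30*(-32) = 100 + 960 = 1060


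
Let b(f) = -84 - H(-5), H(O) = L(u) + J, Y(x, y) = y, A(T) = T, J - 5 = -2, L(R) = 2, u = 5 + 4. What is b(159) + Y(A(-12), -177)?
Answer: -266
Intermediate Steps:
u = 9
J = 3 (J = 5 - 2 = 3)
H(O) = 5 (H(O) = 2 + 3 = 5)
b(f) = -89 (b(f) = -84 - 1*5 = -84 - 5 = -89)
b(159) + Y(A(-12), -177) = -89 - 177 = -266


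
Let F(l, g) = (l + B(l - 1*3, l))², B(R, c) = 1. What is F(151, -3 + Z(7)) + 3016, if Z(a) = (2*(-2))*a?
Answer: 26120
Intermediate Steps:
Z(a) = -4*a
F(l, g) = (1 + l)² (F(l, g) = (l + 1)² = (1 + l)²)
F(151, -3 + Z(7)) + 3016 = (1 + 151)² + 3016 = 152² + 3016 = 23104 + 3016 = 26120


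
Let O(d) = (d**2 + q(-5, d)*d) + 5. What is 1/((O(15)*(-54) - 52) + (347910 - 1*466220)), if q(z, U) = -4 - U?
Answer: -1/115392 ≈ -8.6661e-6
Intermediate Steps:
O(d) = 5 + d**2 + d*(-4 - d) (O(d) = (d**2 + (-4 - d)*d) + 5 = (d**2 + d*(-4 - d)) + 5 = 5 + d**2 + d*(-4 - d))
1/((O(15)*(-54) - 52) + (347910 - 1*466220)) = 1/(((5 - 4*15)*(-54) - 52) + (347910 - 1*466220)) = 1/(((5 - 60)*(-54) - 52) + (347910 - 466220)) = 1/((-55*(-54) - 52) - 118310) = 1/((2970 - 52) - 118310) = 1/(2918 - 118310) = 1/(-115392) = -1/115392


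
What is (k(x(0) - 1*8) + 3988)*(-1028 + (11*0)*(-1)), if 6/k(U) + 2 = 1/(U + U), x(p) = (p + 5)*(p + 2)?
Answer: -28672976/7 ≈ -4.0961e+6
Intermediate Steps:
x(p) = (2 + p)*(5 + p) (x(p) = (5 + p)*(2 + p) = (2 + p)*(5 + p))
k(U) = 6/(-2 + 1/(2*U)) (k(U) = 6/(-2 + 1/(U + U)) = 6/(-2 + 1/(2*U)))
(k(x(0) - 1*8) + 3988)*(-1028 + (11*0)*(-1)) = (-12*((10 + 0² + 7*0) - 1*8)/(-1 + 4*((10 + 0² + 7*0) - 1*8)) + 3988)*(-1028 + (11*0)*(-1)) = (-12*((10 + 0 + 0) - 8)/(-1 + 4*((10 + 0 + 0) - 8)) + 3988)*(-1028 + 0*(-1)) = (-12*(10 - 8)/(-1 + 4*(10 - 8)) + 3988)*(-1028 + 0) = (-12*2/(-1 + 4*2) + 3988)*(-1028) = (-12*2/(-1 + 8) + 3988)*(-1028) = (-12*2/7 + 3988)*(-1028) = (-12*2*⅐ + 3988)*(-1028) = (-24/7 + 3988)*(-1028) = (27892/7)*(-1028) = -28672976/7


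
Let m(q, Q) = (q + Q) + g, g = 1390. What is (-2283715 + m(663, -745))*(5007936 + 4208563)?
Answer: -21035801833093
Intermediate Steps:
m(q, Q) = 1390 + Q + q (m(q, Q) = (q + Q) + 1390 = (Q + q) + 1390 = 1390 + Q + q)
(-2283715 + m(663, -745))*(5007936 + 4208563) = (-2283715 + (1390 - 745 + 663))*(5007936 + 4208563) = (-2283715 + 1308)*9216499 = -2282407*9216499 = -21035801833093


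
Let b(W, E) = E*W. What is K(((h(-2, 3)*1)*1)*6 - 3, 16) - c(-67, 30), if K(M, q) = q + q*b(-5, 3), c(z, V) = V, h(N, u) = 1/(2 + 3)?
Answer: -254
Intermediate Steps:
h(N, u) = 1/5
K(M, q) = -14*q (K(M, q) = q + q*(3*(-5)) = q + q*(-15) = q - 15*q = -14*q)
K(((h(-2, 3)*1)*1)*6 - 3, 16) - c(-67, 30) = -14*16 - 1*30 = -224 - 30 = -254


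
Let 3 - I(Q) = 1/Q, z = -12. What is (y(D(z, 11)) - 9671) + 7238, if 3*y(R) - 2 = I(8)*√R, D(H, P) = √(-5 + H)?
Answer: -7297/3 + 23*17^(¼)*√I/24 ≈ -2431.0 + 1.376*I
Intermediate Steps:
I(Q) = 3 - 1/Q
y(R) = ⅔ + 23*√R/24 (y(R) = ⅔ + ((3 - 1/8)*√R)/3 = ⅔ + ((3 - 1*⅛)*√R)/3 = ⅔ + ((3 - ⅛)*√R)/3 = ⅔ + (23*√R/8)/3 = ⅔ + 23*√R/24)
(y(D(z, 11)) - 9671) + 7238 = ((⅔ + 23*√(√(-5 - 12))/24) - 9671) + 7238 = ((⅔ + 23*√(√(-17))/24) - 9671) + 7238 = ((⅔ + 23*√(I*√17)/24) - 9671) + 7238 = ((⅔ + 23*(17^(¼)*√I)/24) - 9671) + 7238 = ((⅔ + 23*17^(¼)*√I/24) - 9671) + 7238 = (-29011/3 + 23*17^(¼)*√I/24) + 7238 = -7297/3 + 23*17^(¼)*√I/24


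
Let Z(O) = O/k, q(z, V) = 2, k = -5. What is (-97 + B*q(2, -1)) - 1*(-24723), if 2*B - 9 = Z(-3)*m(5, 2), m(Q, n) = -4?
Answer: 123163/5 ≈ 24633.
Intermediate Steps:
Z(O) = -O/5 (Z(O) = O/(-5) = O*(-⅕) = -O/5)
B = 33/10 (B = 9/2 + (-⅕*(-3)*(-4))/2 = 9/2 + ((⅗)*(-4))/2 = 9/2 + (½)*(-12/5) = 9/2 - 6/5 = 33/10 ≈ 3.3000)
(-97 + B*q(2, -1)) - 1*(-24723) = (-97 + (33/10)*2) - 1*(-24723) = (-97 + 33/5) + 24723 = -452/5 + 24723 = 123163/5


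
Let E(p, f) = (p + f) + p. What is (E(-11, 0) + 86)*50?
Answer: 3200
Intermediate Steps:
E(p, f) = f + 2*p (E(p, f) = (f + p) + p = f + 2*p)
(E(-11, 0) + 86)*50 = ((0 + 2*(-11)) + 86)*50 = ((0 - 22) + 86)*50 = (-22 + 86)*50 = 64*50 = 3200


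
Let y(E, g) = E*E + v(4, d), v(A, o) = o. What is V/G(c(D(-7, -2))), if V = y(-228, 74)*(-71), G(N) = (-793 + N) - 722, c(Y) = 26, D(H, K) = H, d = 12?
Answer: 3691716/1489 ≈ 2479.3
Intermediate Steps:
y(E, g) = 12 + E² (y(E, g) = E*E + 12 = E² + 12 = 12 + E²)
G(N) = -1515 + N
V = -3691716 (V = (12 + (-228)²)*(-71) = (12 + 51984)*(-71) = 51996*(-71) = -3691716)
V/G(c(D(-7, -2))) = -3691716/(-1515 + 26) = -3691716/(-1489) = -3691716*(-1/1489) = 3691716/1489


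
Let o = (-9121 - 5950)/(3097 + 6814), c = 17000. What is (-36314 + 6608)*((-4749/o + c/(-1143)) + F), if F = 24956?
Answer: -4786999469146990/5742051 ≈ -8.3367e+8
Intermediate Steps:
o = -15071/9911 ≈ -1.5206
(-36314 + 6608)*((-4749/o + c/(-1143)) + F) = (-36314 + 6608)*((-4749/(-15071/9911) + 17000/(-1143)) + 24956) = -29706*((-4749*(-9911/15071) + 17000*(-1/1143)) + 24956) = -29706*((47067339/15071 - 17000/1143) + 24956) = -29706*(53541761477/17226153 + 24956) = -29706*483437635745/17226153 = -4786999469146990/5742051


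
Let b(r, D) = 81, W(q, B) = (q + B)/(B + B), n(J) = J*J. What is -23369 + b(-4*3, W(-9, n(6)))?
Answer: -23288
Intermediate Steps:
n(J) = J²
W(q, B) = (B + q)/(2*B) (W(q, B) = (B + q)/((2*B)) = (B + q)*(1/(2*B)) = (B + q)/(2*B))
-23369 + b(-4*3, W(-9, n(6))) = -23369 + 81 = -23288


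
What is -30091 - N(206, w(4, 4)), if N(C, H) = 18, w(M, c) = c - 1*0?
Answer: -30109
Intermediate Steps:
w(M, c) = c (w(M, c) = c + 0 = c)
-30091 - N(206, w(4, 4)) = -30091 - 1*18 = -30091 - 18 = -30109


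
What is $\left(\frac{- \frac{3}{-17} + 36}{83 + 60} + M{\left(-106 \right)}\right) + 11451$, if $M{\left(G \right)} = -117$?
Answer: $\frac{27553569}{2431} \approx 11334.0$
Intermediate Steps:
$\left(\frac{- \frac{3}{-17} + 36}{83 + 60} + M{\left(-106 \right)}\right) + 11451 = \left(\frac{- \frac{3}{-17} + 36}{83 + 60} - 117\right) + 11451 = \left(\frac{\left(-3\right) \left(- \frac{1}{17}\right) + 36}{143} - 117\right) + 11451 = \left(\left(\frac{3}{17} + 36\right) \frac{1}{143} - 117\right) + 11451 = \left(\frac{615}{17} \cdot \frac{1}{143} - 117\right) + 11451 = \left(\frac{615}{2431} - 117\right) + 11451 = - \frac{283812}{2431} + 11451 = \frac{27553569}{2431}$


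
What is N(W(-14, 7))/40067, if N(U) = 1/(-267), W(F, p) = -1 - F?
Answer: -1/10697889 ≈ -9.3476e-8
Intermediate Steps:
N(U) = -1/267
N(W(-14, 7))/40067 = -1/267/40067 = -1/267*1/40067 = -1/10697889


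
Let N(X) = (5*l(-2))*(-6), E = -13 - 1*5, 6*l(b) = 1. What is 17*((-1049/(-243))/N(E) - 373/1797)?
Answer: -13250072/727785 ≈ -18.206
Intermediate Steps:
l(b) = ⅙ (l(b) = (⅙)*1 = ⅙)
E = -18 (E = -13 - 5 = -18)
N(X) = -5 (N(X) = (5*(⅙))*(-6) = (⅚)*(-6) = -5)
17*((-1049/(-243))/N(E) - 373/1797) = 17*(-1049/(-243)/(-5) - 373/1797) = 17*(-1049*(-1/243)*(-⅕) - 373*1/1797) = 17*((1049/243)*(-⅕) - 373/1797) = 17*(-1049/1215 - 373/1797) = 17*(-779416/727785) = -13250072/727785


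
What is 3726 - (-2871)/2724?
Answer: 3384165/908 ≈ 3727.1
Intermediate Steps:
3726 - (-2871)/2724 = 3726 - 1*(-957/908) = 3726 + 957/908 = 3384165/908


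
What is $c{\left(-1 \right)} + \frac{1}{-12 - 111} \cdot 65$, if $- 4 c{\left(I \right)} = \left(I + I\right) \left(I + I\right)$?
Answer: $- \frac{188}{123} \approx -1.5285$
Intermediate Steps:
$c{\left(I \right)} = - I^{2}$ ($c{\left(I \right)} = - \frac{\left(I + I\right) \left(I + I\right)}{4} = - \frac{2 I 2 I}{4} = - \frac{4 I^{2}}{4} = - I^{2}$)
$c{\left(-1 \right)} + \frac{1}{-12 - 111} \cdot 65 = - \left(-1\right)^{2} + \frac{1}{-12 - 111} \cdot 65 = \left(-1\right) 1 + \frac{1}{-123} \cdot 65 = -1 - \frac{65}{123} = - \frac{188}{123}$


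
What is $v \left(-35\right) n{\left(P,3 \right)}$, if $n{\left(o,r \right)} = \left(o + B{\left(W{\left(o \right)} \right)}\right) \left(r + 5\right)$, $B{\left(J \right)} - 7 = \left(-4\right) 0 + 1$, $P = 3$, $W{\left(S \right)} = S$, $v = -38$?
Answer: $117040$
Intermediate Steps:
$B{\left(J \right)} = 8$ ($B{\left(J \right)} = 7 + \left(\left(-4\right) 0 + 1\right) = 7 + \left(0 + 1\right) = 7 + 1 = 8$)
$n{\left(o,r \right)} = \left(5 + r\right) \left(8 + o\right)$ ($n{\left(o,r \right)} = \left(o + 8\right) \left(r + 5\right) = \left(8 + o\right) \left(5 + r\right) = \left(5 + r\right) \left(8 + o\right)$)
$v \left(-35\right) n{\left(P,3 \right)} = \left(-38\right) \left(-35\right) \left(40 + 5 \cdot 3 + 8 \cdot 3 + 3 \cdot 3\right) = 1330 \left(40 + 15 + 24 + 9\right) = 1330 \cdot 88 = 117040$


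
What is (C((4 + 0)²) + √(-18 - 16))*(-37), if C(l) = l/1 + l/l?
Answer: -629 - 37*I*√34 ≈ -629.0 - 215.75*I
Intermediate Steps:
C(l) = 1 + l (C(l) = l*1 + 1 = l + 1 = 1 + l)
(C((4 + 0)²) + √(-18 - 16))*(-37) = ((1 + (4 + 0)²) + √(-18 - 16))*(-37) = ((1 + 4²) + √(-34))*(-37) = ((1 + 16) + I*√34)*(-37) = (17 + I*√34)*(-37) = -629 - 37*I*√34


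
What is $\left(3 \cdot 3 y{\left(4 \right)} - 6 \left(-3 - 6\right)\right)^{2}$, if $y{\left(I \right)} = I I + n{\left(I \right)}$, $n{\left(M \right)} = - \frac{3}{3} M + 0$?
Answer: $26244$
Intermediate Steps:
$n{\left(M \right)} = - M$ ($n{\left(M \right)} = \left(-3\right) \frac{1}{3} M + 0 = - M + 0 = - M$)
$y{\left(I \right)} = I^{2} - I$ ($y{\left(I \right)} = I I - I = I^{2} - I$)
$\left(3 \cdot 3 y{\left(4 \right)} - 6 \left(-3 - 6\right)\right)^{2} = \left(3 \cdot 3 \cdot 4 \left(-1 + 4\right) - 6 \left(-3 - 6\right)\right)^{2} = \left(9 \cdot 4 \cdot 3 - -54\right)^{2} = \left(9 \cdot 12 + 54\right)^{2} = \left(108 + 54\right)^{2} = 162^{2} = 26244$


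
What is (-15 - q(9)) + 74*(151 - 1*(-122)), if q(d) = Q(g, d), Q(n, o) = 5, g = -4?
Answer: 20182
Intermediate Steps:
q(d) = 5
(-15 - q(9)) + 74*(151 - 1*(-122)) = (-15 - 1*5) + 74*(151 - 1*(-122)) = (-15 - 5) + 74*(151 + 122) = -20 + 74*273 = -20 + 20202 = 20182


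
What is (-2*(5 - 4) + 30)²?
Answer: 784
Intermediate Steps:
(-2*(5 - 4) + 30)² = (-2*1 + 30)² = (-2 + 30)² = 28² = 784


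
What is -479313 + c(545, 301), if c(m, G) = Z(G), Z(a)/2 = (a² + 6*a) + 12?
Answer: -294475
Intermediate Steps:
Z(a) = 24 + 2*a² + 12*a (Z(a) = 2*((a² + 6*a) + 12) = 2*(12 + a² + 6*a) = 24 + 2*a² + 12*a)
c(m, G) = 24 + 2*G² + 12*G
-479313 + c(545, 301) = -479313 + (24 + 2*301² + 12*301) = -479313 + (24 + 2*90601 + 3612) = -479313 + (24 + 181202 + 3612) = -479313 + 184838 = -294475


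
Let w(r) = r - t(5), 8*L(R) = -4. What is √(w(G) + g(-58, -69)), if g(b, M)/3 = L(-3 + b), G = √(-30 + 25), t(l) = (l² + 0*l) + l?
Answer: √(-126 + 4*I*√5)/2 ≈ 0.19908 + 5.616*I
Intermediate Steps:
t(l) = l + l² (t(l) = (l² + 0) + l = l² + l = l + l²)
L(R) = -½ (L(R) = (⅛)*(-4) = -½)
G = I*√5 (G = √(-5) = I*√5 ≈ 2.2361*I)
g(b, M) = -3/2 (g(b, M) = 3*(-½) = -3/2)
w(r) = -30 + r (w(r) = r - 5*(1 + 5) = r - 5*6 = r - 1*30 = r - 30 = -30 + r)
√(w(G) + g(-58, -69)) = √((-30 + I*√5) - 3/2) = √(-63/2 + I*√5)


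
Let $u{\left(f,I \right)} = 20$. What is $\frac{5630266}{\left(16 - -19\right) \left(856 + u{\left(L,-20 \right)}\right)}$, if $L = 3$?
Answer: $\frac{2815133}{15330} \approx 183.64$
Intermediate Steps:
$\frac{5630266}{\left(16 - -19\right) \left(856 + u{\left(L,-20 \right)}\right)} = \frac{5630266}{\left(16 - -19\right) \left(856 + 20\right)} = \frac{5630266}{\left(16 + 19\right) 876} = \frac{5630266}{35 \cdot 876} = \frac{5630266}{30660} = 5630266 \cdot \frac{1}{30660} = \frac{2815133}{15330}$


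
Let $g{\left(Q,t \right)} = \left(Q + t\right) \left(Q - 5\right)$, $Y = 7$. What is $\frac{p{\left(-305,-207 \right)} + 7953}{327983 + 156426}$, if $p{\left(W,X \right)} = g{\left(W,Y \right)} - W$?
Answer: $\frac{100638}{484409} \approx 0.20775$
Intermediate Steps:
$g{\left(Q,t \right)} = \left(-5 + Q\right) \left(Q + t\right)$ ($g{\left(Q,t \right)} = \left(Q + t\right) \left(-5 + Q\right) = \left(-5 + Q\right) \left(Q + t\right)$)
$p{\left(W,X \right)} = -35 + W + W^{2}$ ($p{\left(W,X \right)} = \left(W^{2} - 5 W - 35 + W 7\right) - W = \left(W^{2} - 5 W - 35 + 7 W\right) - W = \left(-35 + W^{2} + 2 W\right) - W = -35 + W + W^{2}$)
$\frac{p{\left(-305,-207 \right)} + 7953}{327983 + 156426} = \frac{\left(-35 - 305 + \left(-305\right)^{2}\right) + 7953}{327983 + 156426} = \frac{\left(-35 - 305 + 93025\right) + 7953}{484409} = \left(92685 + 7953\right) \frac{1}{484409} = 100638 \cdot \frac{1}{484409} = \frac{100638}{484409}$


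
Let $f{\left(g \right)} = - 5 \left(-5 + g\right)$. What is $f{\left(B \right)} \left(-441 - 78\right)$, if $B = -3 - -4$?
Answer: $-10380$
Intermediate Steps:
$B = 1$ ($B = -3 + 4 = 1$)
$f{\left(g \right)} = 25 - 5 g$ ($f{\left(g \right)} = - (-25 + 5 g) = 25 - 5 g$)
$f{\left(B \right)} \left(-441 - 78\right) = \left(25 - 5\right) \left(-441 - 78\right) = \left(25 - 5\right) \left(-519\right) = 20 \left(-519\right) = -10380$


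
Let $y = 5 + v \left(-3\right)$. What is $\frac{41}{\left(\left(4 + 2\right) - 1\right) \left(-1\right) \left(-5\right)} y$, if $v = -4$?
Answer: $\frac{697}{25} \approx 27.88$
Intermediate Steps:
$y = 17$ ($y = 5 - -12 = 5 + 12 = 17$)
$\frac{41}{\left(\left(4 + 2\right) - 1\right) \left(-1\right) \left(-5\right)} y = \frac{41}{\left(\left(4 + 2\right) - 1\right) \left(-1\right) \left(-5\right)} 17 = \frac{41}{\left(6 - 1\right) \left(-1\right) \left(-5\right)} 17 = \frac{41}{5 \left(-1\right) \left(-5\right)} 17 = \frac{41}{\left(-5\right) \left(-5\right)} 17 = \frac{41}{25} \cdot 17 = \frac{697}{25}$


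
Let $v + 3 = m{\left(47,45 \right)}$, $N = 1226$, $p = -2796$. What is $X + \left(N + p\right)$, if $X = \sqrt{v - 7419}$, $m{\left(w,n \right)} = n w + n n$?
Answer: $-1570 + i \sqrt{3282} \approx -1570.0 + 57.289 i$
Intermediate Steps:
$m{\left(w,n \right)} = n^{2} + n w$ ($m{\left(w,n \right)} = n w + n^{2} = n^{2} + n w$)
$v = 4137$ ($v = -3 + 45 \left(45 + 47\right) = -3 + 45 \cdot 92 = -3 + 4140 = 4137$)
$X = i \sqrt{3282}$ ($X = \sqrt{4137 - 7419} = \sqrt{-3282} = i \sqrt{3282} \approx 57.289 i$)
$X + \left(N + p\right) = i \sqrt{3282} + \left(1226 - 2796\right) = i \sqrt{3282} - 1570 = -1570 + i \sqrt{3282}$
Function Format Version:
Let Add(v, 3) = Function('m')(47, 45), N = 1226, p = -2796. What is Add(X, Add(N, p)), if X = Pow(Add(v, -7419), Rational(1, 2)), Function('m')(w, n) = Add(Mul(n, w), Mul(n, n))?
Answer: Add(-1570, Mul(I, Pow(3282, Rational(1, 2)))) ≈ Add(-1570.0, Mul(57.289, I))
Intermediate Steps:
Function('m')(w, n) = Add(Pow(n, 2), Mul(n, w)) (Function('m')(w, n) = Add(Mul(n, w), Pow(n, 2)) = Add(Pow(n, 2), Mul(n, w)))
v = 4137 (v = Add(-3, Mul(45, Add(45, 47))) = Add(-3, Mul(45, 92)) = Add(-3, 4140) = 4137)
X = Mul(I, Pow(3282, Rational(1, 2))) (X = Pow(Add(4137, -7419), Rational(1, 2)) = Pow(-3282, Rational(1, 2)) = Mul(I, Pow(3282, Rational(1, 2))) ≈ Mul(57.289, I))
Add(X, Add(N, p)) = Add(Mul(I, Pow(3282, Rational(1, 2))), Add(1226, -2796)) = Add(Mul(I, Pow(3282, Rational(1, 2))), -1570) = Add(-1570, Mul(I, Pow(3282, Rational(1, 2))))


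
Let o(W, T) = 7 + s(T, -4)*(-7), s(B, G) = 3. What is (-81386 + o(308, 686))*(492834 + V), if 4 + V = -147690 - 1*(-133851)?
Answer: -38989867400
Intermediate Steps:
V = -13843 (V = -4 + (-147690 - 1*(-133851)) = -4 + (-147690 + 133851) = -4 - 13839 = -13843)
o(W, T) = -14 (o(W, T) = 7 + 3*(-7) = 7 - 21 = -14)
(-81386 + o(308, 686))*(492834 + V) = (-81386 - 14)*(492834 - 13843) = -81400*478991 = -38989867400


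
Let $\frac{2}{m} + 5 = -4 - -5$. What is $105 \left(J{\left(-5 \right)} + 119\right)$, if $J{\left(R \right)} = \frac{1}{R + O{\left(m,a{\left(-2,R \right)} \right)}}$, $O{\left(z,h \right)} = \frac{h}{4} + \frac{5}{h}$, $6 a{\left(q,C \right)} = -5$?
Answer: $\frac{3358635}{269} \approx 12486.0$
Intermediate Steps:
$m = - \frac{1}{2}$ ($m = \frac{2}{-5 - -1} = \frac{2}{-5 + \left(-4 + 5\right)} = \frac{2}{-5 + 1} = \frac{2}{-4} = 2 \left(- \frac{1}{4}\right) = - \frac{1}{2} \approx -0.5$)
$a{\left(q,C \right)} = - \frac{5}{6}$ ($a{\left(q,C \right)} = \frac{1}{6} \left(-5\right) = - \frac{5}{6}$)
$O{\left(z,h \right)} = \frac{5}{h} + \frac{h}{4}$ ($O{\left(z,h \right)} = h \frac{1}{4} + \frac{5}{h} = \frac{h}{4} + \frac{5}{h} = \frac{5}{h} + \frac{h}{4}$)
$J{\left(R \right)} = \frac{1}{- \frac{149}{24} + R}$ ($J{\left(R \right)} = \frac{1}{R + \left(\frac{5}{- \frac{5}{6}} + \frac{1}{4} \left(- \frac{5}{6}\right)\right)} = \frac{1}{R + \left(5 \left(- \frac{6}{5}\right) - \frac{5}{24}\right)} = \frac{1}{R - \frac{149}{24}} = \frac{1}{- \frac{149}{24} + R}$)
$105 \left(J{\left(-5 \right)} + 119\right) = 105 \left(\frac{24}{-149 + 24 \left(-5\right)} + 119\right) = 105 \left(\frac{24}{-149 - 120} + 119\right) = 105 \left(\frac{24}{-269} + 119\right) = 105 \left(24 \left(- \frac{1}{269}\right) + 119\right) = 105 \left(- \frac{24}{269} + 119\right) = 105 \cdot \frac{31987}{269} = \frac{3358635}{269}$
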